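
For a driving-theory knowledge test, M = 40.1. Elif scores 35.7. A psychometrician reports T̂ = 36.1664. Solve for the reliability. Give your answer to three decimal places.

T̂ = ρX + (1 − ρ)μ  ⇒  T̂ − μ = ρ(X − μ)
ρ = (T̂ − μ)/(X − μ) = (36.1664 − 40.1) / (35.7 − 40.1) = -3.9336 / -4.4 = 0.89400

0.894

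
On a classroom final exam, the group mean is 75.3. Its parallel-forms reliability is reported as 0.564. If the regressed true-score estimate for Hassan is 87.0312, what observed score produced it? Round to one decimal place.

T̂ = ρX + (1 − ρ)μ  ⇒  X = (T̂ − (1 − ρ)μ) / ρ
X = (87.0312 − 0.436 × 75.3) / 0.564 = (87.0312 − 32.8308) / 0.564 = 54.2004 / 0.564 = 96.100

96.1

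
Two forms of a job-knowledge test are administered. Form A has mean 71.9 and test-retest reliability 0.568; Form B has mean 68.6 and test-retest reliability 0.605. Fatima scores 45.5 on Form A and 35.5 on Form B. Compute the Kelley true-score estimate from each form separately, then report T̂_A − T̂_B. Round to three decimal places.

T̂_A = 0.568(45.5) + 0.432(71.9) = 56.90480
T̂_B = 0.605(35.5) + 0.395(68.6) = 48.57450
T̂_A − T̂_B = 8.33030

8.330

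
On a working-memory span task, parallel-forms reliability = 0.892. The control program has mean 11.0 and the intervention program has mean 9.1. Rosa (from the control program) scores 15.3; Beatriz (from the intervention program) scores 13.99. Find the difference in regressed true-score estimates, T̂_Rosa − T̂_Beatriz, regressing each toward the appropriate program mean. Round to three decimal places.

T̂_Rosa = 0.892(15.3) + 0.108(11.0) = 14.83560
T̂_Beatriz = 0.892(13.99) + 0.108(9.1) = 13.46188
Difference = 14.83560 − 13.46188 = 1.37372

1.374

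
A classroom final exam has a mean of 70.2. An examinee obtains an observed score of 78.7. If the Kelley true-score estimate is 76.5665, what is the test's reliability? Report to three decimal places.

T̂ = ρX + (1 − ρ)μ  ⇒  T̂ − μ = ρ(X − μ)
ρ = (T̂ − μ)/(X − μ) = (76.5665 − 70.2) / (78.7 − 70.2) = 6.3665 / 8.5 = 0.74900

0.749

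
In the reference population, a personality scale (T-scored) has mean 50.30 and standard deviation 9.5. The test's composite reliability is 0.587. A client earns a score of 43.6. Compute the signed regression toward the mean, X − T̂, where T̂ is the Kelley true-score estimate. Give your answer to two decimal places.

T̂ = 0.587(43.6) + 0.413(50.30) = 25.5932 + 20.77390 = 46.3671 → 46.367
X − T̂ = 43.6 − 46.367 = -2.767 → -2.77

-2.77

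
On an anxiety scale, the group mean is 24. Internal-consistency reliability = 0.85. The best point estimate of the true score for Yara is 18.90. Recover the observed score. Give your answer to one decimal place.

18.0

T̂ = ρX + (1 − ρ)μ  ⇒  X = (T̂ − (1 − ρ)μ) / ρ
X = (18.90 − 0.15 × 24) / 0.85 = (18.90 − 3.60) / 0.85 = 15.30 / 0.85 = 18.000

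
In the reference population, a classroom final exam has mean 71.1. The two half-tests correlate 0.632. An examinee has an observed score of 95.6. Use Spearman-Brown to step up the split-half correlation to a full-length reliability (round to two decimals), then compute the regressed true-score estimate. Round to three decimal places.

Spearman-Brown: ρ = 2r/(1 + r) = 2(0.632)/(1 + 0.632) = 1.2640/1.632 = 0.7745 → 0.77
Regress the observed score toward the mean by the unreliability: T̂ = 0.77·95.6 + 0.23·71.1 = 73.612 + 16.353 = 89.9650.

89.965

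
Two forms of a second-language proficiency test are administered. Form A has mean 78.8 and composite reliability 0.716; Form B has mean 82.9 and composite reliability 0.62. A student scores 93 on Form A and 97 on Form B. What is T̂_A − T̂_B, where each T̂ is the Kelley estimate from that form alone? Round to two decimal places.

T̂_A = 0.716(93) + 0.284(78.8) = 88.9672
T̂_B = 0.62(97) + 0.38(82.9) = 91.6420
T̂_A − T̂_B = -2.6748

-2.67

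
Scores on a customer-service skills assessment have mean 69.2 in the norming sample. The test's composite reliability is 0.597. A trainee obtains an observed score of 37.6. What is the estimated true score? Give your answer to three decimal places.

50.335

T̂ = 0.597(37.6) + 0.403(69.2) = 22.4472 + 27.8876 = 50.3348 → 50.335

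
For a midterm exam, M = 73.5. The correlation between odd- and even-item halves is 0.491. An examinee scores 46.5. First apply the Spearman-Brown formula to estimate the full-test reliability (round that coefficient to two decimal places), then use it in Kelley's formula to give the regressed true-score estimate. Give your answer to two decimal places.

Spearman-Brown: ρ = 2r/(1 + r) = 2(0.491)/(1 + 0.491) = 0.9820/1.491 = 0.6586 → 0.66
Weight the observed score by reliability and the mean by (1 − reliability): T̂ = 0.66·46.5 + 0.34·73.5 = 30.690 + 24.990 = 55.680.

55.68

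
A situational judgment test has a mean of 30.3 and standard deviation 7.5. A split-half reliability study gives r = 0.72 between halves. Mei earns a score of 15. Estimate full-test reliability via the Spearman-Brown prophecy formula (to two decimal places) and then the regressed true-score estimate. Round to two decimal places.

Spearman-Brown: ρ = 2r/(1 + r) = 2(0.72)/(1 + 0.72) = 1.440/1.72 = 0.8372 → 0.84
T̂ = ρX + (1 − ρ)μ
  = 0.84 × 15 + 0.16 × 30.3
  = 12.60 + 4.848
  = 17.448
  ≈ 17.45

17.45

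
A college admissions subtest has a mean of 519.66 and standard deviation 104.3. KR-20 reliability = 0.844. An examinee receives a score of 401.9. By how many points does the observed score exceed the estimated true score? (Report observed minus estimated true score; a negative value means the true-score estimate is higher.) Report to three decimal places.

-18.371

T̂ = 0.844(401.9) + 0.156(519.66) = 339.2036 + 81.06696 = 420.27056 → 420.2706
X − T̂ = 401.9 − 420.2706 = -18.3706 → -18.371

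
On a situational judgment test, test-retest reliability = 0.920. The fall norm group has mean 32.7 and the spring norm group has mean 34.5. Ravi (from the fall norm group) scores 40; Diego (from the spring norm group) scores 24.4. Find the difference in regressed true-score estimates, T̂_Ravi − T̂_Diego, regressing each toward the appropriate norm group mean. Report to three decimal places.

14.208

T̂_Ravi = 0.920(40) + 0.080(32.7) = 39.41600
T̂_Diego = 0.920(24.4) + 0.080(34.5) = 25.20800
Difference = 39.41600 − 25.20800 = 14.20800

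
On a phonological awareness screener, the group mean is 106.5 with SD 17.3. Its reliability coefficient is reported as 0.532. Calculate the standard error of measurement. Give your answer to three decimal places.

SEM = SD · √(1 − ρ) = 17.3 × √0.468 = 17.3 × 0.6841 = 11.8350

11.835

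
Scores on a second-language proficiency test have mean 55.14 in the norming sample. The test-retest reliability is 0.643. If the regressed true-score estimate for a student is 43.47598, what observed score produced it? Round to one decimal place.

T̂ = ρX + (1 − ρ)μ  ⇒  X = (T̂ − (1 − ρ)μ) / ρ
X = (43.47598 − 0.357 × 55.14) / 0.643 = (43.47598 − 19.68498) / 0.643 = 23.79100 / 0.643 = 37.000

37.0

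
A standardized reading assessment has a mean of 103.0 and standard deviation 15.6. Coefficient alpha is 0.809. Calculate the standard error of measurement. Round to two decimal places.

SEM = SD · √(1 − ρ) = 15.6 × √0.191 = 15.6 × 0.4370 = 6.818

6.82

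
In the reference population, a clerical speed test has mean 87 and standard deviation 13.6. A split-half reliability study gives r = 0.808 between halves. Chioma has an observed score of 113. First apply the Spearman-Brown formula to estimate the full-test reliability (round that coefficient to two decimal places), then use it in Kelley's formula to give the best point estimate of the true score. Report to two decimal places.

110.14

Spearman-Brown: ρ = 2r/(1 + r) = 2(0.808)/(1 + 0.808) = 1.6160/1.808 = 0.8938 → 0.89
Weight the observed score by reliability and the mean by (1 − reliability): T̂ = 0.89·113 + 0.11·87 = 100.57 + 9.57 = 110.140.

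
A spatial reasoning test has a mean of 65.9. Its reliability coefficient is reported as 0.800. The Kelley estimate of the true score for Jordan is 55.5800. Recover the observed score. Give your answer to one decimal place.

53.0

T̂ = ρX + (1 − ρ)μ  ⇒  X = (T̂ − (1 − ρ)μ) / ρ
X = (55.5800 − 0.200 × 65.9) / 0.800 = (55.5800 − 13.1800) / 0.800 = 42.4000 / 0.800 = 53.000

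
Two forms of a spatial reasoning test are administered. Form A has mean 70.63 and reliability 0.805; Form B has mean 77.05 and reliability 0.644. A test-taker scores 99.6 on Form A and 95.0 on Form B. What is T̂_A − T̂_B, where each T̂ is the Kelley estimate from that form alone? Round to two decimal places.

5.34

T̂_A = 0.805(99.6) + 0.195(70.63) = 93.9508
T̂_B = 0.644(95.0) + 0.356(77.05) = 88.6098
T̂_A − T̂_B = 5.3410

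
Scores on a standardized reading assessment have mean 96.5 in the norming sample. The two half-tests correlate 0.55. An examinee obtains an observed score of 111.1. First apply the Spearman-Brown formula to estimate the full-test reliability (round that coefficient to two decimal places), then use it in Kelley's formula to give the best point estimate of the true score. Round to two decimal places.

Spearman-Brown: ρ = 2r/(1 + r) = 2(0.55)/(1 + 0.55) = 1.100/1.55 = 0.7097 → 0.71
T̂ = 0.71(111.1) + 0.29(96.5) = 78.881 + 27.985 = 106.866 → 106.87

106.87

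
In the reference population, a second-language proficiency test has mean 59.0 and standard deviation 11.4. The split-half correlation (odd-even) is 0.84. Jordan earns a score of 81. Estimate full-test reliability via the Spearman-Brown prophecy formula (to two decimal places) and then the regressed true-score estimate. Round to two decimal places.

79.02

Spearman-Brown: ρ = 2r/(1 + r) = 2(0.84)/(1 + 0.84) = 1.680/1.84 = 0.9130 → 0.91
T̂ = ρX + (1 − ρ)μ
  = 0.91 × 81 + 0.09 × 59.0
  = 73.71 + 5.310
  = 79.020
  ≈ 79.02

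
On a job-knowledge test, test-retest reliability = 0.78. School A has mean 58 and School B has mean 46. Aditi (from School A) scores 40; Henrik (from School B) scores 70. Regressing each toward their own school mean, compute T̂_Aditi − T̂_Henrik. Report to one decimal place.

-20.8

T̂_Aditi = 0.78(40) + 0.22(58) = 43.960
T̂_Henrik = 0.78(70) + 0.22(46) = 64.720
Difference = 43.960 − 64.720 = -20.760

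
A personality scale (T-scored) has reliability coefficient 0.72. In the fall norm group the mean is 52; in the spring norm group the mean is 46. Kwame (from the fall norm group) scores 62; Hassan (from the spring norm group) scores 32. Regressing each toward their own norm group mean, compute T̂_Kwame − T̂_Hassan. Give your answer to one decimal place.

T̂_Kwame = 0.72(62) + 0.28(52) = 59.200
T̂_Hassan = 0.72(32) + 0.28(46) = 35.920
Difference = 59.200 − 35.920 = 23.280

23.3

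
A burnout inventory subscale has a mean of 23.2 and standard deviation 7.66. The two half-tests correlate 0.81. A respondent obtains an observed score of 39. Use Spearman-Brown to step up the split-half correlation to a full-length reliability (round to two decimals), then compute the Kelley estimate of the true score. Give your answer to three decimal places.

37.420

Spearman-Brown: ρ = 2r/(1 + r) = 2(0.81)/(1 + 0.81) = 1.620/1.81 = 0.8950 → 0.90
Kelley's formula gives T̂ = 0.90·39 + 0.10·23.2 = 35.10 + 2.320 = 37.4200.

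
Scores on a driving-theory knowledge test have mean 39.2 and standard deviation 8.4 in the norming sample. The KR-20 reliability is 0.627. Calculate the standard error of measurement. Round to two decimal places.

5.13

SEM = SD · √(1 − ρ) = 8.4 × √0.373 = 8.4 × 0.6107 = 5.130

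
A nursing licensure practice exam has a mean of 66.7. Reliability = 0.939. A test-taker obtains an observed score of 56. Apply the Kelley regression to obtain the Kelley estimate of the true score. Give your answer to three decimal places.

56.653

Regress the observed score toward the mean by the unreliability: T̂ = 0.939·56 + 0.061·66.7 = 52.584 + 4.0687 = 56.6527.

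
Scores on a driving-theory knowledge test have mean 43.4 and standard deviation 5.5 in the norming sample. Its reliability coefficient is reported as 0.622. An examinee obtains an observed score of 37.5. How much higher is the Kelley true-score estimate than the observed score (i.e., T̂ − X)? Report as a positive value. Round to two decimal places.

T̂ = 0.622(37.5) + 0.378(43.4) = 23.3250 + 16.4052 = 39.7302 → 39.730
T̂ − X = 39.730 − 37.5 = 2.230 → 2.23

2.23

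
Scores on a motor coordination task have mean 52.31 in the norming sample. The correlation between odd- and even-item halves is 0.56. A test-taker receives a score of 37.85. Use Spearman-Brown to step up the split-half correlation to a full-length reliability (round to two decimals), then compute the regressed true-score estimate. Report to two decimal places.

Spearman-Brown: ρ = 2r/(1 + r) = 2(0.56)/(1 + 0.56) = 1.120/1.56 = 0.7179 → 0.72
Weight the observed score by reliability and the mean by (1 − reliability): T̂ = 0.72·37.85 + 0.28·52.31 = 27.2520 + 14.6468 = 41.899.

41.90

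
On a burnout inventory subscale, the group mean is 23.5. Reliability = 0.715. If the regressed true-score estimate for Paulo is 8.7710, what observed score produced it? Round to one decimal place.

T̂ = ρX + (1 − ρ)μ  ⇒  X = (T̂ − (1 − ρ)μ) / ρ
X = (8.7710 − 0.285 × 23.5) / 0.715 = (8.7710 − 6.6975) / 0.715 = 2.0735 / 0.715 = 2.900

2.9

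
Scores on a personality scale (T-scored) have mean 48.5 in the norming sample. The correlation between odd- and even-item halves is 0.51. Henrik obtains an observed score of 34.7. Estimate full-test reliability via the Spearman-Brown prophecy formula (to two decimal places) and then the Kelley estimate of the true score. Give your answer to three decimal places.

39.116

Spearman-Brown: ρ = 2r/(1 + r) = 2(0.51)/(1 + 0.51) = 1.020/1.51 = 0.6755 → 0.68
T̂ = ρX + (1 − ρ)μ
  = 0.68 × 34.7 + 0.32 × 48.5
  = 23.596 + 15.520
  = 39.1160
  ≈ 39.116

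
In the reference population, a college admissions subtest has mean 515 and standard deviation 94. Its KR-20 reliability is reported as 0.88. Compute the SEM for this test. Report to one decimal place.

SEM = SD · √(1 − ρ) = 94 × √0.12 = 94 × 0.3464 = 32.563

32.6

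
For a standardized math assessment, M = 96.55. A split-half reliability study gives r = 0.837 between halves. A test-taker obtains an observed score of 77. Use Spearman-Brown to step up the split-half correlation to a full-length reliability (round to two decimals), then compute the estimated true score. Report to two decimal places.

78.76

Spearman-Brown: ρ = 2r/(1 + r) = 2(0.837)/(1 + 0.837) = 1.6740/1.837 = 0.9113 → 0.91
Weight the observed score by reliability and the mean by (1 − reliability): T̂ = 0.91·77 + 0.09·96.55 = 70.07 + 8.6895 = 78.760.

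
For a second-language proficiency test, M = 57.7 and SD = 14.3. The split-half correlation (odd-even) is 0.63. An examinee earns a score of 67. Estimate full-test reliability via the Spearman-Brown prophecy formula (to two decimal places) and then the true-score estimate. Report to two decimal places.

64.86

Spearman-Brown: ρ = 2r/(1 + r) = 2(0.63)/(1 + 0.63) = 1.260/1.63 = 0.7730 → 0.77
Weight the observed score by reliability and the mean by (1 − reliability): T̂ = 0.77·67 + 0.23·57.7 = 51.59 + 13.271 = 64.861.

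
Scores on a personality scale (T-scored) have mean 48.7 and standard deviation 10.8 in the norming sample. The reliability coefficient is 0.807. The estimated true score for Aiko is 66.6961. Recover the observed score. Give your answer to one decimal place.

T̂ = ρX + (1 − ρ)μ  ⇒  X = (T̂ − (1 − ρ)μ) / ρ
X = (66.6961 − 0.193 × 48.7) / 0.807 = (66.6961 − 9.3991) / 0.807 = 57.2970 / 0.807 = 71.000

71.0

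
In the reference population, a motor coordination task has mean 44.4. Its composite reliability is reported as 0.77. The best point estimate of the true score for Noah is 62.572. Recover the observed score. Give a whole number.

68

T̂ = ρX + (1 − ρ)μ  ⇒  X = (T̂ − (1 − ρ)μ) / ρ
X = (62.572 − 0.23 × 44.4) / 0.77 = (62.572 − 10.212) / 0.77 = 52.360 / 0.77 = 68.00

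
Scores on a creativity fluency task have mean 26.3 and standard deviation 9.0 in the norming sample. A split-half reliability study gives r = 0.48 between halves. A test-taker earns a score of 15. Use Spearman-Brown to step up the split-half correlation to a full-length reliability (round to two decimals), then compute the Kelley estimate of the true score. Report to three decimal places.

Spearman-Brown: ρ = 2r/(1 + r) = 2(0.48)/(1 + 0.48) = 0.960/1.48 = 0.6486 → 0.65
T̂ = 0.65(15) + 0.35(26.3) = 9.75 + 9.205 = 18.9550 → 18.955

18.955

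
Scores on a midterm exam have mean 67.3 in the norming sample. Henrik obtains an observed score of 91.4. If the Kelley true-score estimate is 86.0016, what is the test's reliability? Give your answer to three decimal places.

0.776

T̂ = ρX + (1 − ρ)μ  ⇒  T̂ − μ = ρ(X − μ)
ρ = (T̂ − μ)/(X − μ) = (86.0016 − 67.3) / (91.4 − 67.3) = 18.7016 / 24.1 = 0.77600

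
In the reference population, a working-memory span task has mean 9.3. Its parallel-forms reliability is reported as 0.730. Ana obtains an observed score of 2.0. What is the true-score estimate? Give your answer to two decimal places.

T̂ = ρX + (1 − ρ)μ
  = 0.730 × 2.0 + 0.270 × 9.3
  = 1.4600 + 2.5110
  = 3.971
  ≈ 3.97

3.97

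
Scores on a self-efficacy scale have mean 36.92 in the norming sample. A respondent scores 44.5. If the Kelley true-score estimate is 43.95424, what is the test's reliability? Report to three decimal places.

0.928

T̂ = ρX + (1 − ρ)μ  ⇒  T̂ − μ = ρ(X − μ)
ρ = (T̂ − μ)/(X − μ) = (43.95424 − 36.92) / (44.5 − 36.92) = 7.03424 / 7.58 = 0.92800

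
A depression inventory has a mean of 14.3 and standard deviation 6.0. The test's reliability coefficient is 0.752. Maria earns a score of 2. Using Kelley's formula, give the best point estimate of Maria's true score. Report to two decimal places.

5.05

T̂ = 0.752(2) + 0.248(14.3) = 1.504 + 3.5464 = 5.050 → 5.05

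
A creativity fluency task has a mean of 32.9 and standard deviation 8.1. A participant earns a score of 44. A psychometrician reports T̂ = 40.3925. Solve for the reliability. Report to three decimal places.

0.675

T̂ = ρX + (1 − ρ)μ  ⇒  T̂ − μ = ρ(X − μ)
ρ = (T̂ − μ)/(X − μ) = (40.3925 − 32.9) / (44 − 32.9) = 7.4925 / 11.1 = 0.67500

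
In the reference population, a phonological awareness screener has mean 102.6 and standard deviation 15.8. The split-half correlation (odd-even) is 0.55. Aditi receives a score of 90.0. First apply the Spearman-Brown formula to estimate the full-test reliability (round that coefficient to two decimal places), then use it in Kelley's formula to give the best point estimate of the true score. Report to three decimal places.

Spearman-Brown: ρ = 2r/(1 + r) = 2(0.55)/(1 + 0.55) = 1.100/1.55 = 0.7097 → 0.71
T̂ = ρX + (1 − ρ)μ
  = 0.71 × 90.0 + 0.29 × 102.6
  = 63.900 + 29.754
  = 93.6540
  ≈ 93.654

93.654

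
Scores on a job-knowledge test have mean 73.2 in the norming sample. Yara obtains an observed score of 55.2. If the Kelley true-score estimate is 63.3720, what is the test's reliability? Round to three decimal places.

T̂ = ρX + (1 − ρ)μ  ⇒  T̂ − μ = ρ(X − μ)
ρ = (T̂ − μ)/(X − μ) = (63.3720 − 73.2) / (55.2 − 73.2) = -9.8280 / -18.0 = 0.54600

0.546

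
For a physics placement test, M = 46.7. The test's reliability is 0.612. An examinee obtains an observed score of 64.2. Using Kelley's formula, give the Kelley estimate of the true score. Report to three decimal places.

57.410

T̂ = 0.612(64.2) + 0.388(46.7) = 39.2904 + 18.1196 = 57.4100 → 57.410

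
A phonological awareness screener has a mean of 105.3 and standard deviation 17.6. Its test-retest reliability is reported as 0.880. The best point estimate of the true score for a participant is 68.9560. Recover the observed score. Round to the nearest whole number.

64

T̂ = ρX + (1 − ρ)μ  ⇒  X = (T̂ − (1 − ρ)μ) / ρ
X = (68.9560 − 0.120 × 105.3) / 0.880 = (68.9560 − 12.6360) / 0.880 = 56.3200 / 0.880 = 64.00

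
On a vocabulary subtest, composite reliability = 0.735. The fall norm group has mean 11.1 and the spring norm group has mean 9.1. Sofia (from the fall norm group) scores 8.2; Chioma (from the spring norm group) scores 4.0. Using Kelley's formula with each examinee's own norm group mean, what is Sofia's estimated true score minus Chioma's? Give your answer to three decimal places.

3.617

T̂_Sofia = 0.735(8.2) + 0.265(11.1) = 8.96850
T̂_Chioma = 0.735(4.0) + 0.265(9.1) = 5.35150
Difference = 8.96850 − 5.35150 = 3.61700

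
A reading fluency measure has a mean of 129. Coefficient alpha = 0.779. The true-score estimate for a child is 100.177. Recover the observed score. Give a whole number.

T̂ = ρX + (1 − ρ)μ  ⇒  X = (T̂ − (1 − ρ)μ) / ρ
X = (100.177 − 0.221 × 129) / 0.779 = (100.177 − 28.509) / 0.779 = 71.668 / 0.779 = 92.00

92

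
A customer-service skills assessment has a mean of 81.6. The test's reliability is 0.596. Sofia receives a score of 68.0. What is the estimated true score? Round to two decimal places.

T̂ = ρX + (1 − ρ)μ
  = 0.596 × 68.0 + 0.404 × 81.6
  = 40.5280 + 32.9664
  = 73.494
  ≈ 73.49

73.49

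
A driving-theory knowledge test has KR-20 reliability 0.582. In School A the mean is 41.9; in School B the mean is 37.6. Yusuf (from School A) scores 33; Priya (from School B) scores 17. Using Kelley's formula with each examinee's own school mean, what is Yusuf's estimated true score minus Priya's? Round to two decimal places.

T̂_Yusuf = 0.582(33) + 0.418(41.9) = 36.7202
T̂_Priya = 0.582(17) + 0.418(37.6) = 25.6108
Difference = 36.7202 − 25.6108 = 11.1094

11.11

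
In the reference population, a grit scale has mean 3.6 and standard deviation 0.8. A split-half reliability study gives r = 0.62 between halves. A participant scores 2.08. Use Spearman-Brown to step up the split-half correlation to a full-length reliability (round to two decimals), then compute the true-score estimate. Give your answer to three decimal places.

2.430

Spearman-Brown: ρ = 2r/(1 + r) = 2(0.62)/(1 + 0.62) = 1.240/1.62 = 0.7654 → 0.77
T̂ = 0.77(2.08) + 0.23(3.6) = 1.6016 + 0.828 = 2.4296 → 2.430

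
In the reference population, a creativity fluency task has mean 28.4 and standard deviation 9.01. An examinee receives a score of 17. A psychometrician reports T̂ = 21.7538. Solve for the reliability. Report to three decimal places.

0.583

T̂ = ρX + (1 − ρ)μ  ⇒  T̂ − μ = ρ(X − μ)
ρ = (T̂ − μ)/(X − μ) = (21.7538 − 28.4) / (17 − 28.4) = -6.6462 / -11.4 = 0.58300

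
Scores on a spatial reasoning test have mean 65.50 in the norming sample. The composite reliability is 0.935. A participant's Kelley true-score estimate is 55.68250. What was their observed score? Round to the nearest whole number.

T̂ = ρX + (1 − ρ)μ  ⇒  X = (T̂ − (1 − ρ)μ) / ρ
X = (55.68250 − 0.065 × 65.50) / 0.935 = (55.68250 − 4.25750) / 0.935 = 51.42500 / 0.935 = 55.00

55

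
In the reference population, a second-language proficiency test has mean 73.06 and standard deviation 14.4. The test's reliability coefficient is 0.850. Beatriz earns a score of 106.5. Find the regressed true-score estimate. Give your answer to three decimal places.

Weight the observed score by reliability and the mean by (1 − reliability): T̂ = 0.850·106.5 + 0.150·73.06 = 90.5250 + 10.95900 = 101.4840.

101.484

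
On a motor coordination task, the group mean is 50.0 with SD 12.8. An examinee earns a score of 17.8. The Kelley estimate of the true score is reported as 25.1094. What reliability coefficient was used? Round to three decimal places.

0.773

T̂ = ρX + (1 − ρ)μ  ⇒  T̂ − μ = ρ(X − μ)
ρ = (T̂ − μ)/(X − μ) = (25.1094 − 50.0) / (17.8 − 50.0) = -24.8906 / -32.2 = 0.77300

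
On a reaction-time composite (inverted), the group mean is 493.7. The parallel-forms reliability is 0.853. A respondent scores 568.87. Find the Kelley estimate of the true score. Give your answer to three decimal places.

557.820

T̂ = 0.853(568.87) + 0.147(493.7) = 485.24611 + 72.5739 = 557.8200 → 557.820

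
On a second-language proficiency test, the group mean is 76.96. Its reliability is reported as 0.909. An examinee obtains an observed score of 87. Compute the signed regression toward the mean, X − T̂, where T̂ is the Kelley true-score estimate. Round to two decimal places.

T̂ = 0.909(87) + 0.091(76.96) = 79.083 + 7.00336 = 86.0864 → 86.086
X − T̂ = 87 − 86.086 = 0.914 → 0.91

0.91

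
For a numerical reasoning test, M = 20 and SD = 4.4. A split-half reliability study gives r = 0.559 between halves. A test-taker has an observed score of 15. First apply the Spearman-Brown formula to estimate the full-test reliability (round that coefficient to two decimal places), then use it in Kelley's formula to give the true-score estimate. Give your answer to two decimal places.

16.40

Spearman-Brown: ρ = 2r/(1 + r) = 2(0.559)/(1 + 0.559) = 1.1180/1.559 = 0.7171 → 0.72
T̂ = ρX + (1 − ρ)μ
  = 0.72 × 15 + 0.28 × 20
  = 10.80 + 5.60
  = 16.400
  ≈ 16.40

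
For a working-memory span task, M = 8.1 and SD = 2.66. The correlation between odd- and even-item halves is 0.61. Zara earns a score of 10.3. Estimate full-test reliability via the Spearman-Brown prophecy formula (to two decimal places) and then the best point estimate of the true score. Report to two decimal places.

9.77

Spearman-Brown: ρ = 2r/(1 + r) = 2(0.61)/(1 + 0.61) = 1.220/1.61 = 0.7578 → 0.76
T̂ = ρX + (1 − ρ)μ
  = 0.76 × 10.3 + 0.24 × 8.1
  = 7.828 + 1.944
  = 9.772
  ≈ 9.77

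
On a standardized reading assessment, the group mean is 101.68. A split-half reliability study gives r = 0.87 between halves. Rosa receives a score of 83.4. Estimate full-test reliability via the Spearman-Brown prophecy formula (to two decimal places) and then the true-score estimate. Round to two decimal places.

84.68

Spearman-Brown: ρ = 2r/(1 + r) = 2(0.87)/(1 + 0.87) = 1.740/1.87 = 0.9305 → 0.93
Regress the observed score toward the mean by the unreliability: T̂ = 0.93·83.4 + 0.07·101.68 = 77.562 + 7.1176 = 84.680.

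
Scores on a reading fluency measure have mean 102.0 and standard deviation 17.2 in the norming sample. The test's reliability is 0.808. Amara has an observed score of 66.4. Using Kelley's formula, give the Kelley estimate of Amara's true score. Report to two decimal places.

T̂ = 0.808(66.4) + 0.192(102.0) = 53.6512 + 19.5840 = 73.235 → 73.24

73.24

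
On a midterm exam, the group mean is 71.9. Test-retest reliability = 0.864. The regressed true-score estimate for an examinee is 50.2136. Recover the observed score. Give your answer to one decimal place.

T̂ = ρX + (1 − ρ)μ  ⇒  X = (T̂ − (1 − ρ)μ) / ρ
X = (50.2136 − 0.136 × 71.9) / 0.864 = (50.2136 − 9.7784) / 0.864 = 40.4352 / 0.864 = 46.800

46.8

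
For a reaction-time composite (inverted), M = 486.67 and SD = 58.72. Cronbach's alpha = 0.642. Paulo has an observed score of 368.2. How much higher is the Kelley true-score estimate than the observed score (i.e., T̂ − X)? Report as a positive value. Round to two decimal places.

42.41

T̂ = ρX + (1 − ρ)μ
  = 0.642 × 368.2 + 0.358 × 486.67
  = 236.3844 + 174.22786
  = 410.6123
  ≈ 410.612
T̂ − X = 410.612 − 368.2 = 42.412 → 42.41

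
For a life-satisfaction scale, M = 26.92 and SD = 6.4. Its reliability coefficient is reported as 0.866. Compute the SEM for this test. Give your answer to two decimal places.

SEM = SD · √(1 − ρ) = 6.4 × √0.134 = 6.4 × 0.3661 = 2.343

2.34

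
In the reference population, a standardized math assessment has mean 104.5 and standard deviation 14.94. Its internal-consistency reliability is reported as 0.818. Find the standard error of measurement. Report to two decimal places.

6.37

SEM = SD · √(1 − ρ) = 14.94 × √0.182 = 14.94 × 0.4266 = 6.374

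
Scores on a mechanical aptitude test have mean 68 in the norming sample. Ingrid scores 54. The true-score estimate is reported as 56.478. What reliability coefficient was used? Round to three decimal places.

0.823

T̂ = ρX + (1 − ρ)μ  ⇒  T̂ − μ = ρ(X − μ)
ρ = (T̂ − μ)/(X − μ) = (56.478 − 68) / (54 − 68) = -11.522 / -14.0 = 0.82300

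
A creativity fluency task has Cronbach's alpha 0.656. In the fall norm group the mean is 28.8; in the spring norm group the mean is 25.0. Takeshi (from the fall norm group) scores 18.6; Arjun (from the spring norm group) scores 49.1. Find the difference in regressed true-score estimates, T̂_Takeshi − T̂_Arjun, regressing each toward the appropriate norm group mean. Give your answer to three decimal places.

T̂_Takeshi = 0.656(18.6) + 0.344(28.8) = 22.10880
T̂_Arjun = 0.656(49.1) + 0.344(25.0) = 40.80960
Difference = 22.10880 − 40.80960 = -18.70080

-18.701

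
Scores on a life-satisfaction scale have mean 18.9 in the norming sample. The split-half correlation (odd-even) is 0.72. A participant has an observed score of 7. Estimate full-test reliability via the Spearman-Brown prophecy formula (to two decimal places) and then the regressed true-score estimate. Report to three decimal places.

8.904

Spearman-Brown: ρ = 2r/(1 + r) = 2(0.72)/(1 + 0.72) = 1.440/1.72 = 0.8372 → 0.84
Regress the observed score toward the mean by the unreliability: T̂ = 0.84·7 + 0.16·18.9 = 5.88 + 3.024 = 8.9040.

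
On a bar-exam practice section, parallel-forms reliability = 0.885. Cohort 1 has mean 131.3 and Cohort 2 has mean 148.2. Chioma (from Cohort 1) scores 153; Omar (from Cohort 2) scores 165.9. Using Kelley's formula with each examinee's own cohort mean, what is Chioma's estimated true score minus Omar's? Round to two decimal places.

-13.36

T̂_Chioma = 0.885(153) + 0.115(131.3) = 150.5045
T̂_Omar = 0.885(165.9) + 0.115(148.2) = 163.8645
Difference = 150.5045 − 163.8645 = -13.3600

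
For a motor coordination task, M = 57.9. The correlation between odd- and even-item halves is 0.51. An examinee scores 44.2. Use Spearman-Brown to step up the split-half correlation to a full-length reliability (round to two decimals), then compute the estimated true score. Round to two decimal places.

Spearman-Brown: ρ = 2r/(1 + r) = 2(0.51)/(1 + 0.51) = 1.020/1.51 = 0.6755 → 0.68
Regress the observed score toward the mean by the unreliability: T̂ = 0.68·44.2 + 0.32·57.9 = 30.056 + 18.528 = 48.584.

48.58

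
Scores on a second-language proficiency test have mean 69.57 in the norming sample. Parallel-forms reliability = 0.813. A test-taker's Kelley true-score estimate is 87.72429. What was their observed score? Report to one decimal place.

T̂ = ρX + (1 − ρ)μ  ⇒  X = (T̂ − (1 − ρ)μ) / ρ
X = (87.72429 − 0.187 × 69.57) / 0.813 = (87.72429 − 13.00959) / 0.813 = 74.71470 / 0.813 = 91.900

91.9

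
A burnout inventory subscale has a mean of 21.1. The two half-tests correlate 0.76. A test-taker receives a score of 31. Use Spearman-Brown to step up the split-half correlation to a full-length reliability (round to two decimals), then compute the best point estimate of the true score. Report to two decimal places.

Spearman-Brown: ρ = 2r/(1 + r) = 2(0.76)/(1 + 0.76) = 1.520/1.76 = 0.8636 → 0.86
T̂ = ρX + (1 − ρ)μ
  = 0.86 × 31 + 0.14 × 21.1
  = 26.66 + 2.954
  = 29.614
  ≈ 29.61

29.61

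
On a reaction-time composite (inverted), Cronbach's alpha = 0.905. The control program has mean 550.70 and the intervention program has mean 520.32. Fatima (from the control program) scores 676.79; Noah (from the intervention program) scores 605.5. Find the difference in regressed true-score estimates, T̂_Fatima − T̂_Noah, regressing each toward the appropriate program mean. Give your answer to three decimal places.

67.404

T̂_Fatima = 0.905(676.79) + 0.095(550.70) = 664.81145
T̂_Noah = 0.905(605.5) + 0.095(520.32) = 597.40790
Difference = 664.81145 − 597.40790 = 67.40355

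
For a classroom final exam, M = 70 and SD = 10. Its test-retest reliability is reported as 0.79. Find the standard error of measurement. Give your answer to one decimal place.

4.6

SEM = SD · √(1 − ρ) = 10 × √0.21 = 10 × 0.4583 = 4.583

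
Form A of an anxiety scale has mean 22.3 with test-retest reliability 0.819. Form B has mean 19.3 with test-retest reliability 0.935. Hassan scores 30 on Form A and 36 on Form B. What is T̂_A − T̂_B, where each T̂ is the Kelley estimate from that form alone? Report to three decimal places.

-6.308

T̂_A = 0.819(30) + 0.181(22.3) = 28.60630
T̂_B = 0.935(36) + 0.065(19.3) = 34.91450
T̂_A − T̂_B = -6.30820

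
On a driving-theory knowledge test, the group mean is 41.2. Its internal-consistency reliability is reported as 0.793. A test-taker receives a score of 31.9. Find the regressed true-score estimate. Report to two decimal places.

33.83

T̂ = ρX + (1 − ρ)μ
  = 0.793 × 31.9 + 0.207 × 41.2
  = 25.2967 + 8.5284
  = 33.825
  ≈ 33.83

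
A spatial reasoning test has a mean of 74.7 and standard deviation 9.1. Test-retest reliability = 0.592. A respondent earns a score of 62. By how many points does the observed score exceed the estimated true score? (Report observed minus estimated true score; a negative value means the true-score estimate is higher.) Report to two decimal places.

-5.18

T̂ = 0.592(62) + 0.408(74.7) = 36.704 + 30.4776 = 67.1816 → 67.182
X − T̂ = 62 − 67.182 = -5.182 → -5.18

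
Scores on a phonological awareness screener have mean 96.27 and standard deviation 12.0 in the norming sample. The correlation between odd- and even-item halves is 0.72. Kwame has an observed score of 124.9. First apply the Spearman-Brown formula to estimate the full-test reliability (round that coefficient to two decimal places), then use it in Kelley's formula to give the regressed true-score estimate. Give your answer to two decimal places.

120.32

Spearman-Brown: ρ = 2r/(1 + r) = 2(0.72)/(1 + 0.72) = 1.440/1.72 = 0.8372 → 0.84
T̂ = ρX + (1 − ρ)μ
  = 0.84 × 124.9 + 0.16 × 96.27
  = 104.916 + 15.4032
  = 120.319
  ≈ 120.32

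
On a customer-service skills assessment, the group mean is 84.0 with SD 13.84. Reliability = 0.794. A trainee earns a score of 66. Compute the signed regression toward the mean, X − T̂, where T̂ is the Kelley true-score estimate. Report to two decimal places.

T̂ = 0.794(66) + 0.206(84.0) = 52.404 + 17.3040 = 69.7080 → 69.708
X − T̂ = 66 − 69.708 = -3.708 → -3.71

-3.71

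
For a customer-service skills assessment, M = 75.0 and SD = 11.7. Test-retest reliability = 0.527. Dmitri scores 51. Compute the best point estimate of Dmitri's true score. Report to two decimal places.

Kelley's formula gives T̂ = 0.527·51 + 0.473·75.0 = 26.877 + 35.4750 = 62.352.

62.35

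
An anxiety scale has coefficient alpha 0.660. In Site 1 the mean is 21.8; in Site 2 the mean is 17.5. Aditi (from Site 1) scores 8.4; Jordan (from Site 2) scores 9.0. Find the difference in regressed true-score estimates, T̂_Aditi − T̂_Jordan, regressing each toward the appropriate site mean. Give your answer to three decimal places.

T̂_Aditi = 0.660(8.4) + 0.340(21.8) = 12.95600
T̂_Jordan = 0.660(9.0) + 0.340(17.5) = 11.89000
Difference = 12.95600 − 11.89000 = 1.06600

1.066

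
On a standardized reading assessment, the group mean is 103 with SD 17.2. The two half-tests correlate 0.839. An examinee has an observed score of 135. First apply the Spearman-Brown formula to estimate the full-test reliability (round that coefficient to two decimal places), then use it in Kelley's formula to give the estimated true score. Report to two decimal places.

132.12

Spearman-Brown: ρ = 2r/(1 + r) = 2(0.839)/(1 + 0.839) = 1.6780/1.839 = 0.9125 → 0.91
T̂ = ρX + (1 − ρ)μ
  = 0.91 × 135 + 0.09 × 103
  = 122.85 + 9.27
  = 132.120
  ≈ 132.12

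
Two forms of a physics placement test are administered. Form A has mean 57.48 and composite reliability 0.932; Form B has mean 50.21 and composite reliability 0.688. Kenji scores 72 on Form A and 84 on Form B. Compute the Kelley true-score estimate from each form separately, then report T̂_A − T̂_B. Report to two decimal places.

T̂_A = 0.932(72) + 0.068(57.48) = 71.0126
T̂_B = 0.688(84) + 0.312(50.21) = 73.4575
T̂_A − T̂_B = -2.4449

-2.44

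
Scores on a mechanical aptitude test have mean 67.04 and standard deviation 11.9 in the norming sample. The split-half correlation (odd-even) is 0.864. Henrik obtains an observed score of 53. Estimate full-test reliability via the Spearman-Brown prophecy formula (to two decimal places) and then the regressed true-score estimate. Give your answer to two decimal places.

53.98

Spearman-Brown: ρ = 2r/(1 + r) = 2(0.864)/(1 + 0.864) = 1.7280/1.864 = 0.9270 → 0.93
Regress the observed score toward the mean by the unreliability: T̂ = 0.93·53 + 0.07·67.04 = 49.29 + 4.6928 = 53.983.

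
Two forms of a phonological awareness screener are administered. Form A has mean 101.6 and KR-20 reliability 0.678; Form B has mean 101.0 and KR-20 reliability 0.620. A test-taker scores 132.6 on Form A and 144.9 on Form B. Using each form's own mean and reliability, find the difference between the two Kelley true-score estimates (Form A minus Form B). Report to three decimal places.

T̂_A = 0.678(132.6) + 0.322(101.6) = 122.61800
T̂_B = 0.620(144.9) + 0.380(101.0) = 128.21800
T̂_A − T̂_B = -5.60000

-5.600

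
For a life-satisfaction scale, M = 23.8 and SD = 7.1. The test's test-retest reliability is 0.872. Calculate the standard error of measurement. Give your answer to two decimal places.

2.54

SEM = SD · √(1 − ρ) = 7.1 × √0.128 = 7.1 × 0.3578 = 2.540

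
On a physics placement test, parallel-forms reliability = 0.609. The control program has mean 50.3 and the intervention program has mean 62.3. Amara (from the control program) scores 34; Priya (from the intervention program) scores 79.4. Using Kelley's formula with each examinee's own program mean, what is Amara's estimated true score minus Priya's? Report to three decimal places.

-32.341

T̂_Amara = 0.609(34) + 0.391(50.3) = 40.37330
T̂_Priya = 0.609(79.4) + 0.391(62.3) = 72.71390
Difference = 40.37330 − 72.71390 = -32.34060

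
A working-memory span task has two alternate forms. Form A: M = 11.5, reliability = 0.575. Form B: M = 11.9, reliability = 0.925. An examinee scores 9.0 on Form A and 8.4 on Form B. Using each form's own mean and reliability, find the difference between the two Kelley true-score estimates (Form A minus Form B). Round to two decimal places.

T̂_A = 0.575(9.0) + 0.425(11.5) = 10.0625
T̂_B = 0.925(8.4) + 0.075(11.9) = 8.6625
T̂_A − T̂_B = 1.4000

1.40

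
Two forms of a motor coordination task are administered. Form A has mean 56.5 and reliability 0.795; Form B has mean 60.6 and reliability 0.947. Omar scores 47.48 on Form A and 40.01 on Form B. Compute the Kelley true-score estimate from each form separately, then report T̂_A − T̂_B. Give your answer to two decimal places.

T̂_A = 0.795(47.48) + 0.205(56.5) = 49.3291
T̂_B = 0.947(40.01) + 0.053(60.6) = 41.1013
T̂_A − T̂_B = 8.2278

8.23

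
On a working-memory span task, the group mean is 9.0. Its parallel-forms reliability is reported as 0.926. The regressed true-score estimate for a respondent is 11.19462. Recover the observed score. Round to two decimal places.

T̂ = ρX + (1 − ρ)μ  ⇒  X = (T̂ − (1 − ρ)μ) / ρ
X = (11.19462 − 0.074 × 9.0) / 0.926 = (11.19462 − 0.6660) / 0.926 = 10.52862 / 0.926 = 11.3700

11.37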